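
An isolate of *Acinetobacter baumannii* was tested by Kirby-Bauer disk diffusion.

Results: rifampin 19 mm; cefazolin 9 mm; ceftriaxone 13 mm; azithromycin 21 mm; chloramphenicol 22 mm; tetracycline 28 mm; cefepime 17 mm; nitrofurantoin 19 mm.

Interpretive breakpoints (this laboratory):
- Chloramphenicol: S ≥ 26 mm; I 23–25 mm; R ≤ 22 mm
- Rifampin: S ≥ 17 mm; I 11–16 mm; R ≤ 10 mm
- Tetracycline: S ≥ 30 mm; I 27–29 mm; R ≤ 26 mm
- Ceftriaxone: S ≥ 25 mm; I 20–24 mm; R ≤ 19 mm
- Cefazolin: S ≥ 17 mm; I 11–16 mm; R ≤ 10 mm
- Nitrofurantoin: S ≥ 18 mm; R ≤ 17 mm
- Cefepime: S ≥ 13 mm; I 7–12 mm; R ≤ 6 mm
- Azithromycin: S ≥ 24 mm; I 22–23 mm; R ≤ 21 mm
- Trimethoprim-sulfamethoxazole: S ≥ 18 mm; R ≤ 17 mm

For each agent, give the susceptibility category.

S, R, R, R, R, I, S, S

Rifampin: 19 mm is ≥ 17 mm → susceptible
Cefazolin 9 mm: ≤ 10 mm ⇒ resistant
Ceftriaxone: 13 mm is ≤ 19 mm — Resistant
Azithromycin (21 mm) ≤ 21 mm — R
Chloramphenicol (22 mm) ≤ 22 mm → R
Tetracycline (28 mm) in 27–29 mm → Intermediate
Cefepime: 17 mm is ≥ 13 mm — Susceptible
Nitrofurantoin: 19 mm is ≥ 18 mm ⇒ S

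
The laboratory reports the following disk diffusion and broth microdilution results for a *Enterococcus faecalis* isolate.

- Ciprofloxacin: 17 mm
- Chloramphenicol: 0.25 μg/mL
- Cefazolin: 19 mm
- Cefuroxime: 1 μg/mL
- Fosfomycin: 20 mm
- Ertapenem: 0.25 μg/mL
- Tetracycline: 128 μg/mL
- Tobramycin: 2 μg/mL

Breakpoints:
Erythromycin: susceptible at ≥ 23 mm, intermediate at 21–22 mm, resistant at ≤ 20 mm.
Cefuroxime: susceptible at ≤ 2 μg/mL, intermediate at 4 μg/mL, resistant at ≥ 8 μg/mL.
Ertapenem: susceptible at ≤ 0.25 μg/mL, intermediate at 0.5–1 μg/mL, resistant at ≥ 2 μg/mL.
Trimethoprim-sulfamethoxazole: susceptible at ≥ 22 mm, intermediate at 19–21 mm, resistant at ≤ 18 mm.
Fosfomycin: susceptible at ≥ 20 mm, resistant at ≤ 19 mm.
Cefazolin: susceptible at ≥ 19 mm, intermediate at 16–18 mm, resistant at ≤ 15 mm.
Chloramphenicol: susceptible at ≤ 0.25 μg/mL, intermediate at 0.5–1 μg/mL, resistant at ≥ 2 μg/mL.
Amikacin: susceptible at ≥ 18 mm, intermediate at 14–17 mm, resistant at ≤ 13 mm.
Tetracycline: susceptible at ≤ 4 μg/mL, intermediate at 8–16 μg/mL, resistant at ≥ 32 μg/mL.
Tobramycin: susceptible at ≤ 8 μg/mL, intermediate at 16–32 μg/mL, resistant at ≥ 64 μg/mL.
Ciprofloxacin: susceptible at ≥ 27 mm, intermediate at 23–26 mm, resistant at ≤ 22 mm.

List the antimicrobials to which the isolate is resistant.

ciprofloxacin, tetracycline

Ciprofloxacin 17 mm: ≤ 22 mm — R
Chloramphenicol 0.25 μg/mL: ≤ 0.25 μg/mL → S
Cefazolin: 19 mm is ≥ 19 mm ⇒ susceptible
Cefuroxime 1 μg/mL: ≤ 2 μg/mL → susceptible
Fosfomycin (20 mm) ≥ 20 mm → S
Ertapenem 0.25 μg/mL: ≤ 0.25 μg/mL — susceptible
Tetracycline: 128 μg/mL is ≥ 32 μg/mL — Resistant
Tobramycin: 2 μg/mL is ≤ 8 μg/mL — susceptible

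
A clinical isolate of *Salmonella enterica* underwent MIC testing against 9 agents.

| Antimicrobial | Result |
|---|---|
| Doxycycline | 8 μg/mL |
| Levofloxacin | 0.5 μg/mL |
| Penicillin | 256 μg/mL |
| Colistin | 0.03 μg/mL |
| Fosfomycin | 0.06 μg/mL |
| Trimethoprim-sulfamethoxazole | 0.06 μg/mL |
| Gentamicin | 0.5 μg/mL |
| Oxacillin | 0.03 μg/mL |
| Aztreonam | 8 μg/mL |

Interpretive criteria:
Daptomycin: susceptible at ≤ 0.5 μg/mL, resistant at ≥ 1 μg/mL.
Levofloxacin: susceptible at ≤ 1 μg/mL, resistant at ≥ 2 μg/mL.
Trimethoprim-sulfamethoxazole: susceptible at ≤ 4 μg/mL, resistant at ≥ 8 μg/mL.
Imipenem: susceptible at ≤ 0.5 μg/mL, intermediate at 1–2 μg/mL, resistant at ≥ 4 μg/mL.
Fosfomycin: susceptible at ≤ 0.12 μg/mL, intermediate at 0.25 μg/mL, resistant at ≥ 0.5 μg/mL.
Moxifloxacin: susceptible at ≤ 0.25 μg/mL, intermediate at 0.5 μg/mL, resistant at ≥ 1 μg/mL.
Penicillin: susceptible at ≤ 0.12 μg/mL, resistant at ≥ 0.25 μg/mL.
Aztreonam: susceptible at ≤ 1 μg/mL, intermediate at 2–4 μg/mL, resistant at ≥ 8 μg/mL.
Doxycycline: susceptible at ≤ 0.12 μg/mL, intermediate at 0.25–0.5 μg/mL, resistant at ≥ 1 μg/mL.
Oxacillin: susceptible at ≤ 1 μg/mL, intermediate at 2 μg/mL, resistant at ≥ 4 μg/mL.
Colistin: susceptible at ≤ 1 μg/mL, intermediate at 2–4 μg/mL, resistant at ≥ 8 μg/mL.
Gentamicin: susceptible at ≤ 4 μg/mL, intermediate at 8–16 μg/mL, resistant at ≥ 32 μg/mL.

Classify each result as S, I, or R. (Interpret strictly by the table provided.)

R, S, R, S, S, S, S, S, R

Doxycycline: 8 μg/mL is ≥ 1 μg/mL — R
Levofloxacin: 0.5 μg/mL is ≤ 1 μg/mL — Susceptible
Penicillin (256 μg/mL) ≥ 0.25 μg/mL — R
Colistin: 0.03 μg/mL is ≤ 1 μg/mL ⇒ susceptible
Fosfomycin 0.06 μg/mL: ≤ 0.12 μg/mL → Susceptible
Trimethoprim-sulfamethoxazole (0.06 μg/mL) ≤ 4 μg/mL → S
Gentamicin 0.5 μg/mL: ≤ 4 μg/mL ⇒ Susceptible
Oxacillin 0.03 μg/mL: ≤ 1 μg/mL → susceptible
Aztreonam (8 μg/mL) ≥ 8 μg/mL ⇒ R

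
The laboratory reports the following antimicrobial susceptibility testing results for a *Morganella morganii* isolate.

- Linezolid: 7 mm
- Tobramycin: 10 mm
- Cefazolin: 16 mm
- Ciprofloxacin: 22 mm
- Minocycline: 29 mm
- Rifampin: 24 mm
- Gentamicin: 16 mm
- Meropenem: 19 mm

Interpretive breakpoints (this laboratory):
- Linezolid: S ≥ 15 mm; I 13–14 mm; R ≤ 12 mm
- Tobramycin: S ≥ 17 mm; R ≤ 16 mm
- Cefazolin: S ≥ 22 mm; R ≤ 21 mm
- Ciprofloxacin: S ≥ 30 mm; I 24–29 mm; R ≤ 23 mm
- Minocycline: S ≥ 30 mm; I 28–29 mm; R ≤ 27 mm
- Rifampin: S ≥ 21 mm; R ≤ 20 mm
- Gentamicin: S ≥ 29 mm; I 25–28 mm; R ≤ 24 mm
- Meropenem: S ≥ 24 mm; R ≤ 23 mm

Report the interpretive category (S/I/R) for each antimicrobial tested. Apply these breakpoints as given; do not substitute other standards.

Linezolid (7 mm) ≤ 12 mm → resistant
Tobramycin: 10 mm is ≤ 16 mm → resistant
Cefazolin (16 mm) ≤ 21 mm — Resistant
Ciprofloxacin: 22 mm is ≤ 23 mm ⇒ resistant
Minocycline: 29 mm is in 28–29 mm → I
Rifampin: 24 mm is ≥ 21 mm — susceptible
Gentamicin: 16 mm is ≤ 24 mm ⇒ R
Meropenem (19 mm) ≤ 23 mm — resistant

R, R, R, R, I, S, R, R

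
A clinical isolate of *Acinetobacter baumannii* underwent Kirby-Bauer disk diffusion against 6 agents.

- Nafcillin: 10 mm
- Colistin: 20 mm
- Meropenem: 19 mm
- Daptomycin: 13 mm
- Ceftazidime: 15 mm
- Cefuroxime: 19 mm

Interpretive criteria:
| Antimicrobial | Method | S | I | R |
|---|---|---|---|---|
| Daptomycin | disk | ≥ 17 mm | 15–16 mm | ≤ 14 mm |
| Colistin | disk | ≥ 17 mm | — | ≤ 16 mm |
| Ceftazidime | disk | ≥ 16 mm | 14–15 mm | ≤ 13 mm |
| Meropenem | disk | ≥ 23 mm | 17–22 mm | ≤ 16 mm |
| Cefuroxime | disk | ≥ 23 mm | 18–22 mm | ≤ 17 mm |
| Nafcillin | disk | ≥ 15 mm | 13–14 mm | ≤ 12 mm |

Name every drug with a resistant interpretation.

nafcillin, daptomycin

Nafcillin: 10 mm is ≤ 12 mm — R
Colistin (20 mm) ≥ 17 mm ⇒ susceptible
Meropenem 19 mm: in 17–22 mm — I
Daptomycin (13 mm) ≤ 14 mm → Resistant
Ceftazidime: 15 mm is in 14–15 mm — I
Cefuroxime 19 mm: in 18–22 mm ⇒ intermediate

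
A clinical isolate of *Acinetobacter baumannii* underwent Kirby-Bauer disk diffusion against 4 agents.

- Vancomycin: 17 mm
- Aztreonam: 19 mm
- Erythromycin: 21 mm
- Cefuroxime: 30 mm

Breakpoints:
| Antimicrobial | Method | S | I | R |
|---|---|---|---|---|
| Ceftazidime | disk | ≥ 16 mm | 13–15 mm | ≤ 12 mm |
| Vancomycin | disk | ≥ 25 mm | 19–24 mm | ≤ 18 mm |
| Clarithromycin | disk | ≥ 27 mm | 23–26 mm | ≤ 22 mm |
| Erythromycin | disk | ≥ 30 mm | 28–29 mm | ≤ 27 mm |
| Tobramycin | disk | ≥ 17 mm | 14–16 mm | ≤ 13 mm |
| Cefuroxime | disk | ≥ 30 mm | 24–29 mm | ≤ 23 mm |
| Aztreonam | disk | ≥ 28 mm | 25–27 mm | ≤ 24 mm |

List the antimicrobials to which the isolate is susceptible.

Vancomycin 17 mm: ≤ 18 mm → Resistant
Aztreonam: 19 mm is ≤ 24 mm — Resistant
Erythromycin 21 mm: ≤ 27 mm → resistant
Cefuroxime: 30 mm is ≥ 30 mm ⇒ S

cefuroxime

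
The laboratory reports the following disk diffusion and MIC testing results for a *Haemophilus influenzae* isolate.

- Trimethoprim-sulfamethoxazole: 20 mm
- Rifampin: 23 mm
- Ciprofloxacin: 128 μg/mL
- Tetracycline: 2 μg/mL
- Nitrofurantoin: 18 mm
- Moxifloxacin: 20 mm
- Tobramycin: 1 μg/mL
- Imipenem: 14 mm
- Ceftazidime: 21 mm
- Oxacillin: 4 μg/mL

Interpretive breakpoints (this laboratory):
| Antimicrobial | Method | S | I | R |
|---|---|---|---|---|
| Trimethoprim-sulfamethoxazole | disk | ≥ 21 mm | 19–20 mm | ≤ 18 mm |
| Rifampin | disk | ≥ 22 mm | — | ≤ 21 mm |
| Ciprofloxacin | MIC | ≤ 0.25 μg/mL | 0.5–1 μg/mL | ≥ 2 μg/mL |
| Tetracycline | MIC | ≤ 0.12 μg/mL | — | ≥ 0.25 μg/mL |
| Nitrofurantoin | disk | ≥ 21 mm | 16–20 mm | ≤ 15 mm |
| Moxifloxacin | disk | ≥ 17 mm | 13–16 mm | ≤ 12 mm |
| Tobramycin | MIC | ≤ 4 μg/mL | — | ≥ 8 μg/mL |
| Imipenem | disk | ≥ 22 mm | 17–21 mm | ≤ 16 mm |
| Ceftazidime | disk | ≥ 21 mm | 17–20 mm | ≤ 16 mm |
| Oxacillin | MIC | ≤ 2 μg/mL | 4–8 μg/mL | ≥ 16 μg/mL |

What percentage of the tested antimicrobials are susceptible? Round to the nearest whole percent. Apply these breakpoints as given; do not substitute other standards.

40%

Trimethoprim-sulfamethoxazole: 20 mm is in 19–20 mm ⇒ I
Rifampin (23 mm) ≥ 22 mm → Susceptible
Ciprofloxacin 128 μg/mL: ≥ 2 μg/mL ⇒ Resistant
Tetracycline (2 μg/mL) ≥ 0.25 μg/mL — R
Nitrofurantoin (18 mm) in 16–20 mm — intermediate
Moxifloxacin (20 mm) ≥ 17 mm → susceptible
Tobramycin (1 μg/mL) ≤ 4 μg/mL ⇒ Susceptible
Imipenem 14 mm: ≤ 16 mm ⇒ resistant
Ceftazidime 21 mm: ≥ 21 mm — S
Oxacillin (4 μg/mL) in 4–8 μg/mL — Intermediate
Susceptible: 4/10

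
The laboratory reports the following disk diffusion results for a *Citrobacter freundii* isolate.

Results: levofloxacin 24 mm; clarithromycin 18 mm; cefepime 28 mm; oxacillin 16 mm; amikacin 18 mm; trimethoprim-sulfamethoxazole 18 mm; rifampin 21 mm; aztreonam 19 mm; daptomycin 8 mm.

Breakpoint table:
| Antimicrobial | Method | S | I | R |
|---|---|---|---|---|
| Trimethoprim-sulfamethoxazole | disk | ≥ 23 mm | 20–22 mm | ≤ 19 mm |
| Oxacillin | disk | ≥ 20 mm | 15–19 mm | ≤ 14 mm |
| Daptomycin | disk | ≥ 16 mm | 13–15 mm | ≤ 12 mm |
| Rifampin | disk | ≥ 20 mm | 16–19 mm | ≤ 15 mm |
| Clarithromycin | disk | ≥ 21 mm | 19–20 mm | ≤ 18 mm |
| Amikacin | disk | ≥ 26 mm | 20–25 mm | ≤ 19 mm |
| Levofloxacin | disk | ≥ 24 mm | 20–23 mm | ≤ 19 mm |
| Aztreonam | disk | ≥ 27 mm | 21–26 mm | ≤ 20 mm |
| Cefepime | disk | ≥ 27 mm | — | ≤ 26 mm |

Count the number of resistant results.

Levofloxacin (24 mm) ≥ 24 mm → Susceptible
Clarithromycin: 18 mm is ≤ 18 mm ⇒ Resistant
Cefepime (28 mm) ≥ 27 mm — S
Oxacillin: 16 mm is in 15–19 mm ⇒ I
Amikacin (18 mm) ≤ 19 mm ⇒ Resistant
Trimethoprim-sulfamethoxazole 18 mm: ≤ 19 mm — resistant
Rifampin 21 mm: ≥ 20 mm → Susceptible
Aztreonam (19 mm) ≤ 20 mm — R
Daptomycin (8 mm) ≤ 12 mm — Resistant
Resistant: 5

5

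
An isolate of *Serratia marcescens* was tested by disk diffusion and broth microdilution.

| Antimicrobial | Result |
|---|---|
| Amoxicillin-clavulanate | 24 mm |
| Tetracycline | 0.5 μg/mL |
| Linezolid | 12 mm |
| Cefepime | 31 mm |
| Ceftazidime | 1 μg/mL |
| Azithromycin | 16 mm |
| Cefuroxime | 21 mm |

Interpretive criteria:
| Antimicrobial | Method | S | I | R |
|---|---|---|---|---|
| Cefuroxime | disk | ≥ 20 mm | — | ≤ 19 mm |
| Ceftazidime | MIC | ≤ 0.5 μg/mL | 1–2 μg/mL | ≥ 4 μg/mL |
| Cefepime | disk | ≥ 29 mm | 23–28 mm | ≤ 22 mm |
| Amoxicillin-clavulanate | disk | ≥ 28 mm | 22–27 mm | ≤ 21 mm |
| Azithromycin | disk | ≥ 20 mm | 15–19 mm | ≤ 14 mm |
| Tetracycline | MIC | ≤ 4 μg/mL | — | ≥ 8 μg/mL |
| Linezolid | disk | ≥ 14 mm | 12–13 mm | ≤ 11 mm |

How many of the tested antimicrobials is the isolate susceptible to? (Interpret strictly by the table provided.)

3

Amoxicillin-clavulanate: 24 mm is in 22–27 mm ⇒ intermediate
Tetracycline: 0.5 μg/mL is ≤ 4 μg/mL ⇒ S
Linezolid 12 mm: in 12–13 mm → intermediate
Cefepime (31 mm) ≥ 29 mm — S
Ceftazidime (1 μg/mL) in 1–2 μg/mL ⇒ I
Azithromycin 16 mm: in 15–19 mm — intermediate
Cefuroxime (21 mm) ≥ 20 mm — Susceptible
Susceptible: 3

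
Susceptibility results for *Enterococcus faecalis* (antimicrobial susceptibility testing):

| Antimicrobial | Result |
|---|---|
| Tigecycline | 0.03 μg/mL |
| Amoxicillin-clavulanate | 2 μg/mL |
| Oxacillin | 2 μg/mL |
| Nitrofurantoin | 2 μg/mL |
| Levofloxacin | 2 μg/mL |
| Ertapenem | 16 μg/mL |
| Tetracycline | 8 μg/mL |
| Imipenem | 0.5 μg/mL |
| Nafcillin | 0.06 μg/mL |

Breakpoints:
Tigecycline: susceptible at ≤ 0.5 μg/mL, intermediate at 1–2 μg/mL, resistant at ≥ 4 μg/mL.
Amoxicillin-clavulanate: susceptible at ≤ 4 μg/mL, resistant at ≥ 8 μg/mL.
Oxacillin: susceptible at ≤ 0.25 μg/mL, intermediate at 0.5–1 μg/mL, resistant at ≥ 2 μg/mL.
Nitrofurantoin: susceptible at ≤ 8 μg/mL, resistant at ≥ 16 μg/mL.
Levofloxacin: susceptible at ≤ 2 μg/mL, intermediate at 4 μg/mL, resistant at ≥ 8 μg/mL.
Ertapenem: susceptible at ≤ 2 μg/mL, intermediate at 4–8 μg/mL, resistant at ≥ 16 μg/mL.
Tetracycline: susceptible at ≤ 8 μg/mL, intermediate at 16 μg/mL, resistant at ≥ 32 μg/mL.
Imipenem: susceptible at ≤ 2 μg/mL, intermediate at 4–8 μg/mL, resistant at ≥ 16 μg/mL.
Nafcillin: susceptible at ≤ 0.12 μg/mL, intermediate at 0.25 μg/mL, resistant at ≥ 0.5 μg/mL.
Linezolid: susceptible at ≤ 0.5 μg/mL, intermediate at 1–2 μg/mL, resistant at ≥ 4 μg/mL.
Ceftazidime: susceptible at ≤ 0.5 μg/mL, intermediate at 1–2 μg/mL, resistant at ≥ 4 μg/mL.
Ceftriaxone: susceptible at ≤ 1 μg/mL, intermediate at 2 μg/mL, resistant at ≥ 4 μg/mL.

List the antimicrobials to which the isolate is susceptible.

tigecycline, amoxicillin-clavulanate, nitrofurantoin, levofloxacin, tetracycline, imipenem, nafcillin

Tigecycline (0.03 μg/mL) ≤ 0.5 μg/mL — Susceptible
Amoxicillin-clavulanate (2 μg/mL) ≤ 4 μg/mL — Susceptible
Oxacillin 2 μg/mL: ≥ 2 μg/mL ⇒ R
Nitrofurantoin (2 μg/mL) ≤ 8 μg/mL → susceptible
Levofloxacin 2 μg/mL: ≤ 2 μg/mL → Susceptible
Ertapenem 16 μg/mL: ≥ 16 μg/mL → Resistant
Tetracycline 8 μg/mL: ≤ 8 μg/mL ⇒ Susceptible
Imipenem 0.5 μg/mL: ≤ 2 μg/mL — S
Nafcillin (0.06 μg/mL) ≤ 0.12 μg/mL — Susceptible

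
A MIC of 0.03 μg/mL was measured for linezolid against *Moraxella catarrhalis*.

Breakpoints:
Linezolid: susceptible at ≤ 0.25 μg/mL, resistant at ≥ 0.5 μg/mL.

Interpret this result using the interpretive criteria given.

Susceptible

Linezolid: 0.03 μg/mL is ≤ 0.25 μg/mL ⇒ susceptible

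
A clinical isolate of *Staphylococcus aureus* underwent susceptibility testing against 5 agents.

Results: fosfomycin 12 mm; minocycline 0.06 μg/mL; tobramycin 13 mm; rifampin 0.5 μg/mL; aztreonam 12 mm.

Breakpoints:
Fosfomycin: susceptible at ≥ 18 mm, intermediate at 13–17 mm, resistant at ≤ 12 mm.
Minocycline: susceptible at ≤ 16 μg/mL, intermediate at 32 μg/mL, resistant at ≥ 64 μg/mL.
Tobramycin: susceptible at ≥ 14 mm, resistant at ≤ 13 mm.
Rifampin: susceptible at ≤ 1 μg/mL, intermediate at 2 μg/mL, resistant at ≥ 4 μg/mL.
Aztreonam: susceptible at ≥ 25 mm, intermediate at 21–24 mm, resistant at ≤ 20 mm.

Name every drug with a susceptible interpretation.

minocycline, rifampin

Fosfomycin (12 mm) ≤ 12 mm — Resistant
Minocycline 0.06 μg/mL: ≤ 16 μg/mL — susceptible
Tobramycin: 13 mm is ≤ 13 mm ⇒ Resistant
Rifampin: 0.5 μg/mL is ≤ 1 μg/mL ⇒ susceptible
Aztreonam 12 mm: ≤ 20 mm → resistant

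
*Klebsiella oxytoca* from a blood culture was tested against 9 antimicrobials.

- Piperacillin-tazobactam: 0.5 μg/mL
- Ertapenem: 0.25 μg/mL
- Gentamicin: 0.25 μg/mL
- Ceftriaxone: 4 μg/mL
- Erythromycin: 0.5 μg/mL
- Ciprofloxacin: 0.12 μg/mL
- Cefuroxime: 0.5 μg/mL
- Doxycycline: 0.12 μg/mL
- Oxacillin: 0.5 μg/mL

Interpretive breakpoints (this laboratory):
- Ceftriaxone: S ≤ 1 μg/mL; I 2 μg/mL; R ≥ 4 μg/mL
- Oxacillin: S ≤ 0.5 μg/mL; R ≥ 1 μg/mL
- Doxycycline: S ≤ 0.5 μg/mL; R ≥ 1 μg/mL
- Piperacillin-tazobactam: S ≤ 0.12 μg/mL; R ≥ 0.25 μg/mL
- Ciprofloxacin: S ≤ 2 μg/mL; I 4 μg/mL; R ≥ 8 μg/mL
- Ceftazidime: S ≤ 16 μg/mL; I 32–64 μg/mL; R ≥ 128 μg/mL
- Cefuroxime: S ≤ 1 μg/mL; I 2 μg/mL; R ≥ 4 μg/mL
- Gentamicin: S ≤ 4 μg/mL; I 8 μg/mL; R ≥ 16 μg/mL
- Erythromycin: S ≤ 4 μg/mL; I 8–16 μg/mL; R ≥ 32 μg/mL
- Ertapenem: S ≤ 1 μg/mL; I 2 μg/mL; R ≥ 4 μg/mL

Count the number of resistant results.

2

Piperacillin-tazobactam (0.5 μg/mL) ≥ 0.25 μg/mL → resistant
Ertapenem 0.25 μg/mL: ≤ 1 μg/mL — Susceptible
Gentamicin: 0.25 μg/mL is ≤ 4 μg/mL ⇒ Susceptible
Ceftriaxone 4 μg/mL: ≥ 4 μg/mL → resistant
Erythromycin (0.5 μg/mL) ≤ 4 μg/mL → susceptible
Ciprofloxacin 0.12 μg/mL: ≤ 2 μg/mL ⇒ Susceptible
Cefuroxime 0.5 μg/mL: ≤ 1 μg/mL — Susceptible
Doxycycline (0.12 μg/mL) ≤ 0.5 μg/mL ⇒ Susceptible
Oxacillin (0.5 μg/mL) ≤ 0.5 μg/mL → S
Resistant: 2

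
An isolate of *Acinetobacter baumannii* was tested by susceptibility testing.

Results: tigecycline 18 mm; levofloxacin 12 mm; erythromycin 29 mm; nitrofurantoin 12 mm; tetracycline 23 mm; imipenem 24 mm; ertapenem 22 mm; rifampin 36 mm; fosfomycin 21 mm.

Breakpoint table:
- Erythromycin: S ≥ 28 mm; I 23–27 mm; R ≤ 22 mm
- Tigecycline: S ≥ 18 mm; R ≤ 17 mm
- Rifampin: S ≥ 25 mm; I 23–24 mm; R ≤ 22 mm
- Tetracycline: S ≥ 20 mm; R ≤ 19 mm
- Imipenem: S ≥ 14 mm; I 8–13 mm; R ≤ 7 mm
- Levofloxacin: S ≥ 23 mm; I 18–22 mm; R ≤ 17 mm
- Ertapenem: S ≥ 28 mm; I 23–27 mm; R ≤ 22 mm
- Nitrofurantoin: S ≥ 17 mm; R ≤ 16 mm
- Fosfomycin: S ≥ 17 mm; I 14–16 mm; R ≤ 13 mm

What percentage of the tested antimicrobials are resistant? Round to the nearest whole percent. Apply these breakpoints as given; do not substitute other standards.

33%

Tigecycline: 18 mm is ≥ 18 mm ⇒ susceptible
Levofloxacin 12 mm: ≤ 17 mm — Resistant
Erythromycin 29 mm: ≥ 28 mm → S
Nitrofurantoin: 12 mm is ≤ 16 mm — Resistant
Tetracycline 23 mm: ≥ 20 mm → susceptible
Imipenem 24 mm: ≥ 14 mm — susceptible
Ertapenem: 22 mm is ≤ 22 mm → resistant
Rifampin 36 mm: ≥ 25 mm → S
Fosfomycin (21 mm) ≥ 17 mm ⇒ susceptible
Resistant: 3/9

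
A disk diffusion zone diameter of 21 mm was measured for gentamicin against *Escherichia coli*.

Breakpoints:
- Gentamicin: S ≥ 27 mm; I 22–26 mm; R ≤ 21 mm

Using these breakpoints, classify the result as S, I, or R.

Resistant

Gentamicin (21 mm) ≤ 21 mm → R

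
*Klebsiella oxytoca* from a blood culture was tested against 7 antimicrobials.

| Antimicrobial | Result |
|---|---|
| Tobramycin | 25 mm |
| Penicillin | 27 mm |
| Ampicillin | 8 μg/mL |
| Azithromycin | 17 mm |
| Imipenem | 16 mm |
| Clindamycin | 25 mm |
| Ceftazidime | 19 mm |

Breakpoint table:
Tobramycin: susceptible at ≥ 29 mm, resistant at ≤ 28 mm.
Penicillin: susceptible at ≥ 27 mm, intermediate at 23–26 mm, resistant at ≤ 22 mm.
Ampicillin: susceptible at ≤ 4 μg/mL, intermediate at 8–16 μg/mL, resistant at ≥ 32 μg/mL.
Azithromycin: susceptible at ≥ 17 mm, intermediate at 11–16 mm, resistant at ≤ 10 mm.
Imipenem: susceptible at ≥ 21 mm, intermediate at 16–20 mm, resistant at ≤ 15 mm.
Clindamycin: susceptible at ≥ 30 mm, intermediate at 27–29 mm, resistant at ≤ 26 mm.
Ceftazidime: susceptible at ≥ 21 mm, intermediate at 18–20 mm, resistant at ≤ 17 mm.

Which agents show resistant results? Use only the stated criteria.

tobramycin, clindamycin

Tobramycin: 25 mm is ≤ 28 mm ⇒ Resistant
Penicillin: 27 mm is ≥ 27 mm → Susceptible
Ampicillin (8 μg/mL) in 8–16 μg/mL — Intermediate
Azithromycin 17 mm: ≥ 17 mm ⇒ Susceptible
Imipenem: 16 mm is in 16–20 mm → Intermediate
Clindamycin 25 mm: ≤ 26 mm — R
Ceftazidime (19 mm) in 18–20 mm → Intermediate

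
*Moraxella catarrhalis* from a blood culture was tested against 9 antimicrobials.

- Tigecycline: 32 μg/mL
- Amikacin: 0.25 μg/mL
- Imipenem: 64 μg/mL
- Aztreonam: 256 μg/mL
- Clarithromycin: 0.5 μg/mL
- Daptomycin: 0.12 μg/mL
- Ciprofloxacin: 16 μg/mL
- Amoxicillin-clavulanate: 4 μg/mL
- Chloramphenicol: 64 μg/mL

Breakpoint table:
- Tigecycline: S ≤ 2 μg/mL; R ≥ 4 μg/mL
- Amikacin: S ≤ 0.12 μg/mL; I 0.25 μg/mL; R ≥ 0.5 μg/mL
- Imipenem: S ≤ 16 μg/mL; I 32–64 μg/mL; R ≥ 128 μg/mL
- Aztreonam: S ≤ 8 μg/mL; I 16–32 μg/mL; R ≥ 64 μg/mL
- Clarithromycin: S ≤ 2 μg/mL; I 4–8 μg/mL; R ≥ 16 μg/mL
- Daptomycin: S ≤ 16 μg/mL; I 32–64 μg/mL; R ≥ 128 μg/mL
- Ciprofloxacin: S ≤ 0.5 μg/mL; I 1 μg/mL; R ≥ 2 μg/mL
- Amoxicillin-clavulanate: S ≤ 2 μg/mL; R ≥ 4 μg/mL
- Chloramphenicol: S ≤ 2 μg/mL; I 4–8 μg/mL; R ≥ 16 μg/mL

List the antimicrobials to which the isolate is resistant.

Tigecycline: 32 μg/mL is ≥ 4 μg/mL → R
Amikacin: 0.25 μg/mL is = 0.25 μg/mL → I
Imipenem: 64 μg/mL is in 32–64 μg/mL → Intermediate
Aztreonam: 256 μg/mL is ≥ 64 μg/mL → R
Clarithromycin: 0.5 μg/mL is ≤ 2 μg/mL ⇒ Susceptible
Daptomycin 0.12 μg/mL: ≤ 16 μg/mL → S
Ciprofloxacin: 16 μg/mL is ≥ 2 μg/mL ⇒ Resistant
Amoxicillin-clavulanate: 4 μg/mL is ≥ 4 μg/mL → R
Chloramphenicol 64 μg/mL: ≥ 16 μg/mL — Resistant

tigecycline, aztreonam, ciprofloxacin, amoxicillin-clavulanate, chloramphenicol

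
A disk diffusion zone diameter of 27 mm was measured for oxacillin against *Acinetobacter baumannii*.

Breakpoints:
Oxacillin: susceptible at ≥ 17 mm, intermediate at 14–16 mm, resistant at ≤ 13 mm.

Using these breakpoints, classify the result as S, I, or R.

Oxacillin: 27 mm is ≥ 17 mm → susceptible

S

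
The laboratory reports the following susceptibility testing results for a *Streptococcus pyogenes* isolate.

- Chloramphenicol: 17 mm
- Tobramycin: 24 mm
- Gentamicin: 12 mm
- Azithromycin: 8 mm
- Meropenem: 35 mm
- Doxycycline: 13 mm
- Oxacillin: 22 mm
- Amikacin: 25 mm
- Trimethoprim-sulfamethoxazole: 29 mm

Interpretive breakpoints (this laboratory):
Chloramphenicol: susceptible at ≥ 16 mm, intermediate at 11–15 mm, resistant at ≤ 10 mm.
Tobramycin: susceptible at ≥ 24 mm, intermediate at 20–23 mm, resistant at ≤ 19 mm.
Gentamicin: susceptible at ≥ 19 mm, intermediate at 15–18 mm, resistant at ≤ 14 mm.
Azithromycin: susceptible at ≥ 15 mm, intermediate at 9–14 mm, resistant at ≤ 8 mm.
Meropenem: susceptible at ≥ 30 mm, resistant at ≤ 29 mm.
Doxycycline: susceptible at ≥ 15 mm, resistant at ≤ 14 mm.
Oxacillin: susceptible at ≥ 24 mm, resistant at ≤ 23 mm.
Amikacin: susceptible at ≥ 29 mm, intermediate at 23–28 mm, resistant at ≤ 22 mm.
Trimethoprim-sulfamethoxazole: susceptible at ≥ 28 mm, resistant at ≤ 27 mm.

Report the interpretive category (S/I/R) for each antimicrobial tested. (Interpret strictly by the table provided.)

S, S, R, R, S, R, R, I, S

Chloramphenicol 17 mm: ≥ 16 mm — susceptible
Tobramycin: 24 mm is ≥ 24 mm — susceptible
Gentamicin (12 mm) ≤ 14 mm — Resistant
Azithromycin 8 mm: ≤ 8 mm — Resistant
Meropenem: 35 mm is ≥ 30 mm ⇒ S
Doxycycline: 13 mm is ≤ 14 mm → R
Oxacillin: 22 mm is ≤ 23 mm → Resistant
Amikacin: 25 mm is in 23–28 mm → intermediate
Trimethoprim-sulfamethoxazole 29 mm: ≥ 28 mm — Susceptible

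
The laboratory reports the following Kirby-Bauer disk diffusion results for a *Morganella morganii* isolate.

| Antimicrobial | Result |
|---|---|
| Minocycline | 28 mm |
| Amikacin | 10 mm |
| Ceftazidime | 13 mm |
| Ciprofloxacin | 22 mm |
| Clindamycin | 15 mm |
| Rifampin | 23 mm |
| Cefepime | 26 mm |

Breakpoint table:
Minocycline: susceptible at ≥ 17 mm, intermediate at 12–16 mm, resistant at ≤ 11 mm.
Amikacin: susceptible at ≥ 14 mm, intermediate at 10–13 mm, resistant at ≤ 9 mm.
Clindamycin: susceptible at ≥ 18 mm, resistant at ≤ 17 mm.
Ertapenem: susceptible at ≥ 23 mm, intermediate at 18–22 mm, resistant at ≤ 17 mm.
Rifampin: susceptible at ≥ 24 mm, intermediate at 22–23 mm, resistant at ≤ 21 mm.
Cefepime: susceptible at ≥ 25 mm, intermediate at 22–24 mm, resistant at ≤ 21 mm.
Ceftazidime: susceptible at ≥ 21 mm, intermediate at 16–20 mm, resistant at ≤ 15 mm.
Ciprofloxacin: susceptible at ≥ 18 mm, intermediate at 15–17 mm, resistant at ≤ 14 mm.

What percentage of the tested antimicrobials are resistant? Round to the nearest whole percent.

29%

Minocycline (28 mm) ≥ 17 mm — Susceptible
Amikacin (10 mm) in 10–13 mm ⇒ I
Ceftazidime 13 mm: ≤ 15 mm ⇒ R
Ciprofloxacin (22 mm) ≥ 18 mm → susceptible
Clindamycin 15 mm: ≤ 17 mm — resistant
Rifampin (23 mm) in 22–23 mm — intermediate
Cefepime 26 mm: ≥ 25 mm ⇒ S
Resistant: 2/7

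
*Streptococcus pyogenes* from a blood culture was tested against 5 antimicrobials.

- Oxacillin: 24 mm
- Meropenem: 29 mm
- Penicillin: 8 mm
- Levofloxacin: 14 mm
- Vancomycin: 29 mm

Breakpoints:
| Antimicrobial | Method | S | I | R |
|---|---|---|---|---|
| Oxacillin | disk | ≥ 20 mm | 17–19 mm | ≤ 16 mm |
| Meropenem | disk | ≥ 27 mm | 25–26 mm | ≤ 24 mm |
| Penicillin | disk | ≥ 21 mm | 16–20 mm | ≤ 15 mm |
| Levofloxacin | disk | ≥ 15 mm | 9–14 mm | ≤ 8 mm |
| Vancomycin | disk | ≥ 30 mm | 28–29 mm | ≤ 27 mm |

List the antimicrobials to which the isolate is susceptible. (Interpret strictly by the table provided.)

Oxacillin 24 mm: ≥ 20 mm → susceptible
Meropenem 29 mm: ≥ 27 mm — S
Penicillin (8 mm) ≤ 15 mm ⇒ resistant
Levofloxacin 14 mm: in 9–14 mm ⇒ intermediate
Vancomycin 29 mm: in 28–29 mm → I

oxacillin, meropenem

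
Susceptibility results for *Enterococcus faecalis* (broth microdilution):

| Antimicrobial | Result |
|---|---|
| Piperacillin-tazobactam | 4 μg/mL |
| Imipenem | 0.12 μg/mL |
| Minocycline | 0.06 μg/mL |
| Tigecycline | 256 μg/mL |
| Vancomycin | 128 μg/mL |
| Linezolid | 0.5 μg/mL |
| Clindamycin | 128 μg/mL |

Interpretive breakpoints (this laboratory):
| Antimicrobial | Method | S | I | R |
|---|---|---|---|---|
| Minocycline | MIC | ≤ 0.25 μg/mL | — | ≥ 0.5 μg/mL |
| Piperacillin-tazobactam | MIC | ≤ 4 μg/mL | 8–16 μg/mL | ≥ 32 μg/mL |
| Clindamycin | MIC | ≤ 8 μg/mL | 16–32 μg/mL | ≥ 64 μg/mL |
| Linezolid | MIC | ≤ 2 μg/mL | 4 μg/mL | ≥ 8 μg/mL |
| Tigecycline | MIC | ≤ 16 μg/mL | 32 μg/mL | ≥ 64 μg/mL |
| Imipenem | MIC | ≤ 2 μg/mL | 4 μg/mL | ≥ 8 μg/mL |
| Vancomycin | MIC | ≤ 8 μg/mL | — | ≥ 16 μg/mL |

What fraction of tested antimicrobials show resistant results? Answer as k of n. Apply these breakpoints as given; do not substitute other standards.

Piperacillin-tazobactam (4 μg/mL) ≤ 4 μg/mL → S
Imipenem: 0.12 μg/mL is ≤ 2 μg/mL → S
Minocycline 0.06 μg/mL: ≤ 0.25 μg/mL → Susceptible
Tigecycline (256 μg/mL) ≥ 64 μg/mL → resistant
Vancomycin: 128 μg/mL is ≥ 16 μg/mL ⇒ resistant
Linezolid: 0.5 μg/mL is ≤ 2 μg/mL — S
Clindamycin: 128 μg/mL is ≥ 64 μg/mL → resistant
Resistant: 3/7

3 of 7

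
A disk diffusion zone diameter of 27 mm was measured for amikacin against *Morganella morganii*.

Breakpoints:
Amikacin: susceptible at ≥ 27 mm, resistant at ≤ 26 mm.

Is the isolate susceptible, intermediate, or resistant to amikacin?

Susceptible

Amikacin (27 mm) ≥ 27 mm ⇒ S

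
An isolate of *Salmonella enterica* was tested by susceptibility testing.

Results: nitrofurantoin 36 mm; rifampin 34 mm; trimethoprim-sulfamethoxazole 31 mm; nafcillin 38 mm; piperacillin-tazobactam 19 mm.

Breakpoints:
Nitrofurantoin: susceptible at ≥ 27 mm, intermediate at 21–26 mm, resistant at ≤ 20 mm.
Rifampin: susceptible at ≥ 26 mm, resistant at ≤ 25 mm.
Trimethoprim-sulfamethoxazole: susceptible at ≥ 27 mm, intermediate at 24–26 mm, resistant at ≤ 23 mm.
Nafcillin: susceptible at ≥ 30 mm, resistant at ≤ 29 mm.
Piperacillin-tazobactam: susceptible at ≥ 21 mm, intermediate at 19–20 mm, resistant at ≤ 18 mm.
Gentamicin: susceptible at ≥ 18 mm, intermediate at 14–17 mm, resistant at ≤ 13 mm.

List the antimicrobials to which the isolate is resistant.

Nitrofurantoin 36 mm: ≥ 27 mm — susceptible
Rifampin: 34 mm is ≥ 26 mm ⇒ S
Trimethoprim-sulfamethoxazole (31 mm) ≥ 27 mm ⇒ Susceptible
Nafcillin 38 mm: ≥ 30 mm — susceptible
Piperacillin-tazobactam (19 mm) in 19–20 mm ⇒ I

none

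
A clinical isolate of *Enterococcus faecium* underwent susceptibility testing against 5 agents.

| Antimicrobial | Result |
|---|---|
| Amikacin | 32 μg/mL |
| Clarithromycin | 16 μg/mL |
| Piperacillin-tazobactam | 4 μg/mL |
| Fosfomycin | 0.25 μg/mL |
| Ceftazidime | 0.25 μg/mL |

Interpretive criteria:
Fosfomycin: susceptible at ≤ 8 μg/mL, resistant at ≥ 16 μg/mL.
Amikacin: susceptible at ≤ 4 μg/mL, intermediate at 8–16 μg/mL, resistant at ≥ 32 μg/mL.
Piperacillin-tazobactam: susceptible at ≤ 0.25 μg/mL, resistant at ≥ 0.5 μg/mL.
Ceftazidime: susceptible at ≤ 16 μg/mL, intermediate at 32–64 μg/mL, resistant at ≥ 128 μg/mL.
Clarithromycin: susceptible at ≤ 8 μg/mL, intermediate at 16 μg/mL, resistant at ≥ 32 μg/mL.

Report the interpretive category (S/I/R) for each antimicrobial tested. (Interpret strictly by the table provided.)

R, I, R, S, S

Amikacin: 32 μg/mL is ≥ 32 μg/mL ⇒ R
Clarithromycin: 16 μg/mL is = 16 μg/mL — I
Piperacillin-tazobactam (4 μg/mL) ≥ 0.5 μg/mL → R
Fosfomycin (0.25 μg/mL) ≤ 8 μg/mL ⇒ Susceptible
Ceftazidime (0.25 μg/mL) ≤ 16 μg/mL ⇒ S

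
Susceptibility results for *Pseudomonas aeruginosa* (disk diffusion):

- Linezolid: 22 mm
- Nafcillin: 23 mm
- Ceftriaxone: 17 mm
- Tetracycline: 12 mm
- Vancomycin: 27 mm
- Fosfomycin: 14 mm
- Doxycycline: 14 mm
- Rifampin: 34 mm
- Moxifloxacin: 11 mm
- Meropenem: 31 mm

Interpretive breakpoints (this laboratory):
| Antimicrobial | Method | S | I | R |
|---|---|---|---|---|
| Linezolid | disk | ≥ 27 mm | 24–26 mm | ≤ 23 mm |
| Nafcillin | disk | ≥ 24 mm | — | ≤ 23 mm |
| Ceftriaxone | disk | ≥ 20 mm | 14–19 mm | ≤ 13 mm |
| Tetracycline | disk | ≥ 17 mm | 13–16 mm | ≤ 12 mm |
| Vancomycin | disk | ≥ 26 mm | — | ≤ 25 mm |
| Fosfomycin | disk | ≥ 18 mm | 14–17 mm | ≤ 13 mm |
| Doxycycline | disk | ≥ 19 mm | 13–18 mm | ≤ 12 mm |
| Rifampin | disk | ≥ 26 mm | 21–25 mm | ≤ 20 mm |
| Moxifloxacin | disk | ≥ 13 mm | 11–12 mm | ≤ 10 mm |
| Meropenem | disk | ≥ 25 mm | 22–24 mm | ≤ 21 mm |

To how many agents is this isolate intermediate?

Linezolid 22 mm: ≤ 23 mm — Resistant
Nafcillin (23 mm) ≤ 23 mm → Resistant
Ceftriaxone 17 mm: in 14–19 mm — Intermediate
Tetracycline 12 mm: ≤ 12 mm ⇒ Resistant
Vancomycin (27 mm) ≥ 26 mm → S
Fosfomycin 14 mm: in 14–17 mm — intermediate
Doxycycline (14 mm) in 13–18 mm — intermediate
Rifampin: 34 mm is ≥ 26 mm → Susceptible
Moxifloxacin (11 mm) in 11–12 mm → I
Meropenem: 31 mm is ≥ 25 mm → Susceptible
Intermediate: 4

4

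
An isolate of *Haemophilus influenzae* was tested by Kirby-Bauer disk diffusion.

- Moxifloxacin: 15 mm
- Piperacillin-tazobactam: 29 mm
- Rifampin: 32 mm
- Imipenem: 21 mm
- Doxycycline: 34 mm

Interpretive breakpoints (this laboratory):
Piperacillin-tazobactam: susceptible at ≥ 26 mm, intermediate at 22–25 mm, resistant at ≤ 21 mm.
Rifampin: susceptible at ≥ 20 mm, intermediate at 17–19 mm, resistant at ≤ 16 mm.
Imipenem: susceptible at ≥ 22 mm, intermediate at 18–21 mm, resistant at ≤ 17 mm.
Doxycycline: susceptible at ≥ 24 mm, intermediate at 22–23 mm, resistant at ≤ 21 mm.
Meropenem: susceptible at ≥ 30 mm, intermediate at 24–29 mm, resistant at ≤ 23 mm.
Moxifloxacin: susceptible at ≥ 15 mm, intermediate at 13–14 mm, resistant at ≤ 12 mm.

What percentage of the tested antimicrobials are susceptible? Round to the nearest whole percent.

80%

Moxifloxacin 15 mm: ≥ 15 mm ⇒ susceptible
Piperacillin-tazobactam 29 mm: ≥ 26 mm ⇒ S
Rifampin: 32 mm is ≥ 20 mm ⇒ S
Imipenem 21 mm: in 18–21 mm → I
Doxycycline (34 mm) ≥ 24 mm — susceptible
Susceptible: 4/5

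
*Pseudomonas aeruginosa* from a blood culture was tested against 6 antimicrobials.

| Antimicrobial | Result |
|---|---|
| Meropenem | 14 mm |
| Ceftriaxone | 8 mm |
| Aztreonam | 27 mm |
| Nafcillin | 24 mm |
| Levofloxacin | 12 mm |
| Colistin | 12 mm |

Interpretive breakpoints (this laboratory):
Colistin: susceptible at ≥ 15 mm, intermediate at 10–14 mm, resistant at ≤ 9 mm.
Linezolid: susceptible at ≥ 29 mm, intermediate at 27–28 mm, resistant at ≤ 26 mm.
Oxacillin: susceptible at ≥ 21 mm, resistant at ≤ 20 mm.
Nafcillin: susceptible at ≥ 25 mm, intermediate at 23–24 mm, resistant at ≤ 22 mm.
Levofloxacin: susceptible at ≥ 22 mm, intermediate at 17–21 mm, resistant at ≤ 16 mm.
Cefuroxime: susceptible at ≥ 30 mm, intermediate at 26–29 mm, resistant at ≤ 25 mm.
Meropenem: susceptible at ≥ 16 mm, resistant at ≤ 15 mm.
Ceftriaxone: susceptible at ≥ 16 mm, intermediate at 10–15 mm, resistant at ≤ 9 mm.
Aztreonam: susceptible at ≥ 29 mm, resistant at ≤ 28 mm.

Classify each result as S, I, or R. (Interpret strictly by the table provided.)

R, R, R, I, R, I

Meropenem (14 mm) ≤ 15 mm — R
Ceftriaxone 8 mm: ≤ 9 mm → resistant
Aztreonam: 27 mm is ≤ 28 mm → Resistant
Nafcillin (24 mm) in 23–24 mm ⇒ I
Levofloxacin (12 mm) ≤ 16 mm — resistant
Colistin: 12 mm is in 10–14 mm ⇒ I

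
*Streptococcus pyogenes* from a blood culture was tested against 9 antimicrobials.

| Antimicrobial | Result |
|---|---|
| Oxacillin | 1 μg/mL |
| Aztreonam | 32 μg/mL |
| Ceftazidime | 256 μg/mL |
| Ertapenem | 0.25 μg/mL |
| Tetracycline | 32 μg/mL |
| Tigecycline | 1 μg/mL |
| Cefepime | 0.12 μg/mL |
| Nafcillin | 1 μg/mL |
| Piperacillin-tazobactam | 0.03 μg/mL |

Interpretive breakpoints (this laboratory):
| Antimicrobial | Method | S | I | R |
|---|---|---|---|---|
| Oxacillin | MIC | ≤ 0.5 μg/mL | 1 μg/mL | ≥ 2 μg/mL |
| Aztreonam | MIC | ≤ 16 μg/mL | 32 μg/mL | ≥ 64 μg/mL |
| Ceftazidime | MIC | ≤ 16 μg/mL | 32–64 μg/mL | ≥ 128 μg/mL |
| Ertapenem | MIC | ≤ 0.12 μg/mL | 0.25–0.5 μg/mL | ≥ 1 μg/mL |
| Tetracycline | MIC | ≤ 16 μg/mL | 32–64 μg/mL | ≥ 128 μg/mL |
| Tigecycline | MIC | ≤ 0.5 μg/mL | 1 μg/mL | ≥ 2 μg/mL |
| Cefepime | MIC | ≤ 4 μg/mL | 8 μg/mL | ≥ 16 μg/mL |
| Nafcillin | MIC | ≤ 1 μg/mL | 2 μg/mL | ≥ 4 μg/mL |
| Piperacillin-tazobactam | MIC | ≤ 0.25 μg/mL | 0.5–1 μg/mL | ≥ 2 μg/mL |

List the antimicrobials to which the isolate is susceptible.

Oxacillin: 1 μg/mL is = 1 μg/mL → I
Aztreonam (32 μg/mL) = 32 μg/mL — I
Ceftazidime 256 μg/mL: ≥ 128 μg/mL — R
Ertapenem (0.25 μg/mL) in 0.25–0.5 μg/mL → Intermediate
Tetracycline: 32 μg/mL is in 32–64 μg/mL — Intermediate
Tigecycline: 1 μg/mL is = 1 μg/mL → intermediate
Cefepime (0.12 μg/mL) ≤ 4 μg/mL — susceptible
Nafcillin: 1 μg/mL is ≤ 1 μg/mL → susceptible
Piperacillin-tazobactam 0.03 μg/mL: ≤ 0.25 μg/mL ⇒ S

cefepime, nafcillin, piperacillin-tazobactam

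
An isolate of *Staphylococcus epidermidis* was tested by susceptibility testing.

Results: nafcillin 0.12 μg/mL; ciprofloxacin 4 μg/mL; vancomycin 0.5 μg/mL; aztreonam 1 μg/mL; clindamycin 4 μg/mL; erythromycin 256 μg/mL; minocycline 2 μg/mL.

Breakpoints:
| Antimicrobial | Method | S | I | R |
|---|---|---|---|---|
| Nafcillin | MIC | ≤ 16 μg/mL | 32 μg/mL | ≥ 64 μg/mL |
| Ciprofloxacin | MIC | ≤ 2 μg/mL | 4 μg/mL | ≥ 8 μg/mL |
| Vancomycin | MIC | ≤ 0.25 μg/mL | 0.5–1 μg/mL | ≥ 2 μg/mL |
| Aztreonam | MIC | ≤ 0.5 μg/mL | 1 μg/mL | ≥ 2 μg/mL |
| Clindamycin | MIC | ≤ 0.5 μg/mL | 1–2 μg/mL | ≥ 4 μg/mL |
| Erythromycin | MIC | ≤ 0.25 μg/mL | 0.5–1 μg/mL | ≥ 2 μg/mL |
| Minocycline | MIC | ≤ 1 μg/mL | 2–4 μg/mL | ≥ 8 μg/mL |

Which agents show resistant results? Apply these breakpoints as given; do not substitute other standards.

clindamycin, erythromycin

Nafcillin (0.12 μg/mL) ≤ 16 μg/mL ⇒ susceptible
Ciprofloxacin (4 μg/mL) = 4 μg/mL — intermediate
Vancomycin: 0.5 μg/mL is in 0.5–1 μg/mL — I
Aztreonam (1 μg/mL) = 1 μg/mL ⇒ I
Clindamycin 4 μg/mL: ≥ 4 μg/mL ⇒ R
Erythromycin 256 μg/mL: ≥ 2 μg/mL → R
Minocycline 2 μg/mL: in 2–4 μg/mL → intermediate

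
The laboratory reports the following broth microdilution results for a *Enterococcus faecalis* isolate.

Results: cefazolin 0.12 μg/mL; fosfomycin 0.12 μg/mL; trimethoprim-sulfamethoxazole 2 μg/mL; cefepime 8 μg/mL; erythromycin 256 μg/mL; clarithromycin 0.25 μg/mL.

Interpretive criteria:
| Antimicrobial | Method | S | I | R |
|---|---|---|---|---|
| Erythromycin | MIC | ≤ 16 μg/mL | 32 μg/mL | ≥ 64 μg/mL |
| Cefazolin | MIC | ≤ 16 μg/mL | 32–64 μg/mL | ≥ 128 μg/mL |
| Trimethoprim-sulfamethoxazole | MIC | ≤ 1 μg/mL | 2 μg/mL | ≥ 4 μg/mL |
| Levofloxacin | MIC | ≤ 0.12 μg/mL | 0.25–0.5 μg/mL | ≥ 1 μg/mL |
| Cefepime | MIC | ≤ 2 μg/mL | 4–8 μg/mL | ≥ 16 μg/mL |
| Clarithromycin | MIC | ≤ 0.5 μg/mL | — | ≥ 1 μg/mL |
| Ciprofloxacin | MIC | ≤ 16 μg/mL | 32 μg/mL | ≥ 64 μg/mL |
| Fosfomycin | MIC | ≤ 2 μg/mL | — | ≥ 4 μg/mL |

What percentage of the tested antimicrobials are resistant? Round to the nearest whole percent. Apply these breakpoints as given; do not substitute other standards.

17%

Cefazolin 0.12 μg/mL: ≤ 16 μg/mL → S
Fosfomycin: 0.12 μg/mL is ≤ 2 μg/mL ⇒ S
Trimethoprim-sulfamethoxazole: 2 μg/mL is = 2 μg/mL — intermediate
Cefepime (8 μg/mL) in 4–8 μg/mL → intermediate
Erythromycin (256 μg/mL) ≥ 64 μg/mL → R
Clarithromycin 0.25 μg/mL: ≤ 0.5 μg/mL → Susceptible
Resistant: 1/6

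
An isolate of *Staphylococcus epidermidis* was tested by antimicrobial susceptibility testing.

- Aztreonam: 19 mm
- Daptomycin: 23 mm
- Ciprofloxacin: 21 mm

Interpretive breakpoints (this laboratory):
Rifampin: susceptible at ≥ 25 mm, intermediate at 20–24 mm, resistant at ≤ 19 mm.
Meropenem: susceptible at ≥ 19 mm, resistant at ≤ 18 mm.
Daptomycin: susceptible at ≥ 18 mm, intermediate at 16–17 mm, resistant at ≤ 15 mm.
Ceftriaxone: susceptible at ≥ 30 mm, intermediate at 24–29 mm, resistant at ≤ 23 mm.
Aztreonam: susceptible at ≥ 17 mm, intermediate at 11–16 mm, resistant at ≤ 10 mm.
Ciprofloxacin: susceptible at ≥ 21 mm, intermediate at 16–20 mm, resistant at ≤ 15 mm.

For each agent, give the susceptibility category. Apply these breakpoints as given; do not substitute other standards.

S, S, S

Aztreonam (19 mm) ≥ 17 mm → S
Daptomycin 23 mm: ≥ 18 mm → Susceptible
Ciprofloxacin: 21 mm is ≥ 21 mm ⇒ susceptible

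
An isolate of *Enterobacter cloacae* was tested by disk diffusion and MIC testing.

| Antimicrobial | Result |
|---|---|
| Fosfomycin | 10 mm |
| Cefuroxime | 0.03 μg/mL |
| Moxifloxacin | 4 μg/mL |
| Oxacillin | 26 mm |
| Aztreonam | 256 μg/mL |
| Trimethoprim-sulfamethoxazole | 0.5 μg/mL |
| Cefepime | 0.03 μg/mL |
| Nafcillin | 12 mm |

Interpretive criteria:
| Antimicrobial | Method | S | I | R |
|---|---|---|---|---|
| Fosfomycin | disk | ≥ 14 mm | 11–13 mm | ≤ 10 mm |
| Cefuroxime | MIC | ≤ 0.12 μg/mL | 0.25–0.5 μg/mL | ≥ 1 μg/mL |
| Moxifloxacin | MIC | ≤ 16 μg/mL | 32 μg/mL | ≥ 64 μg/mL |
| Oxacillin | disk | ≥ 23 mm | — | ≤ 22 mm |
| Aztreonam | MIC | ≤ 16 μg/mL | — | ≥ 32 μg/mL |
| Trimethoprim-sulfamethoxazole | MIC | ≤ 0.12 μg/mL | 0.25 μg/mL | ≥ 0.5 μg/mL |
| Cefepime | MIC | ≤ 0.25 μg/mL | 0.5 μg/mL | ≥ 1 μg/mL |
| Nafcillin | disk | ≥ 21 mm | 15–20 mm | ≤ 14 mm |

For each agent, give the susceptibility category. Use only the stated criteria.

Fosfomycin (10 mm) ≤ 10 mm → Resistant
Cefuroxime 0.03 μg/mL: ≤ 0.12 μg/mL → Susceptible
Moxifloxacin (4 μg/mL) ≤ 16 μg/mL → Susceptible
Oxacillin: 26 mm is ≥ 23 mm ⇒ susceptible
Aztreonam: 256 μg/mL is ≥ 32 μg/mL → resistant
Trimethoprim-sulfamethoxazole: 0.5 μg/mL is ≥ 0.5 μg/mL — R
Cefepime: 0.03 μg/mL is ≤ 0.25 μg/mL ⇒ Susceptible
Nafcillin: 12 mm is ≤ 14 mm → resistant

R, S, S, S, R, R, S, R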